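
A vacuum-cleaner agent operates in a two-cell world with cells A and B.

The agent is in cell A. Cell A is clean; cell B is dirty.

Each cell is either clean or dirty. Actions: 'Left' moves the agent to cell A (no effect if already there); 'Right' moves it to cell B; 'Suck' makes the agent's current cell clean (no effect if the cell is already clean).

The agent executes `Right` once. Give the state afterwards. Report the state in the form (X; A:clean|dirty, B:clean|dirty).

start: (A; A:clean, B:dirty)
[1] after Right: (B; A:clean, B:dirty)

(B; A:clean, B:dirty)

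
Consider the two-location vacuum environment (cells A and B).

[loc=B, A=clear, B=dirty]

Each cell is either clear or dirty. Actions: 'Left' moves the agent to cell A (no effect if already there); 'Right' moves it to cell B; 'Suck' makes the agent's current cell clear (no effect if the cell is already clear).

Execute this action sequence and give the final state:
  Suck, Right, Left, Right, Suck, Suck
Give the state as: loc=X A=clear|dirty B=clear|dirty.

loc=B A=clear B=clear

1. Suck → loc=B A=clear B=clear
2. Right → loc=B A=clear B=clear
3. Left → loc=A A=clear B=clear
4. Right → loc=B A=clear B=clear
5. Suck → loc=B A=clear B=clear
6. Suck → loc=B A=clear B=clear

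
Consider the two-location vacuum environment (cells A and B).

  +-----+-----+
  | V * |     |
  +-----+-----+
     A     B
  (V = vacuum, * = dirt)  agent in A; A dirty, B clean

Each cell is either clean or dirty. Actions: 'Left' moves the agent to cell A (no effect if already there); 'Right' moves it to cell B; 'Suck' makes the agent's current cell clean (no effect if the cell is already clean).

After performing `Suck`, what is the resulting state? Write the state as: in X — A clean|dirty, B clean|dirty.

start: in A — A dirty, B clean
1) do Suck; now in A — A clean, B clean

in A — A clean, B clean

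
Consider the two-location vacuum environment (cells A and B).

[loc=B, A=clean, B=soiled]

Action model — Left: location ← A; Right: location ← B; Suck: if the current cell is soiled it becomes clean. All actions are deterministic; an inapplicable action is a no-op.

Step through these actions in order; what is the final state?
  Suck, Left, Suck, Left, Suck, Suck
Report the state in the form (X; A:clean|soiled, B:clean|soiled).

Suck (#1): (B; A:clean, B:clean)
Left (#2): (A; A:clean, B:clean)
Suck (#3): (A; A:clean, B:clean)
Left (#4): (A; A:clean, B:clean)
Suck (#5): (A; A:clean, B:clean)
Suck (#6): (A; A:clean, B:clean)

(A; A:clean, B:clean)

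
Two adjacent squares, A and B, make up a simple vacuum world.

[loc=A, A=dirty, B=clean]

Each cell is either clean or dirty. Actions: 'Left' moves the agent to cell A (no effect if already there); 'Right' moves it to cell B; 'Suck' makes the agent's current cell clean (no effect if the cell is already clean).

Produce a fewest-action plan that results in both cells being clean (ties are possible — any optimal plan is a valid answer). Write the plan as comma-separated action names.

Suck

Suck (#1): in A — A clean, B clean
min 1: A is dirty, one Suck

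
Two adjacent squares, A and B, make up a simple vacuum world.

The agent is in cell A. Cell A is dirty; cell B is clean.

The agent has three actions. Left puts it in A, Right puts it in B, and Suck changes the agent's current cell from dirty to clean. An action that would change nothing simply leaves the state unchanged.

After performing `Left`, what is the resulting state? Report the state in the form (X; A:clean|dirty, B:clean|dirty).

(A; A:dirty, B:clean)

start: (A; A:dirty, B:clean)
1. Left → (A; A:dirty, B:clean)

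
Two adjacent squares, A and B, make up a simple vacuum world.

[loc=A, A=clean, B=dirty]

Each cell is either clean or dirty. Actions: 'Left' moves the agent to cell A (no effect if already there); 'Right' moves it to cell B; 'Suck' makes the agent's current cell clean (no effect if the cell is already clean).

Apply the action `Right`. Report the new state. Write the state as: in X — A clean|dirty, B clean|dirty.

start: in A — A clean, B dirty
1) do Right; now in B — A clean, B dirty

in B — A clean, B dirty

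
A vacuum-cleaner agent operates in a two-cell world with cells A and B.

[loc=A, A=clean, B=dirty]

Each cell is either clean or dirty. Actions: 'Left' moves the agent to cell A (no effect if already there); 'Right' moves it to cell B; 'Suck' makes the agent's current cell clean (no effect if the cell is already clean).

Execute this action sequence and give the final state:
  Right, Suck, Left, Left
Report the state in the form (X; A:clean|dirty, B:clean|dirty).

[1] after Right: (B; A:clean, B:dirty)
[2] after Suck: (B; A:clean, B:clean)
[3] after Left: (A; A:clean, B:clean)
[4] after Left: (A; A:clean, B:clean)

(A; A:clean, B:clean)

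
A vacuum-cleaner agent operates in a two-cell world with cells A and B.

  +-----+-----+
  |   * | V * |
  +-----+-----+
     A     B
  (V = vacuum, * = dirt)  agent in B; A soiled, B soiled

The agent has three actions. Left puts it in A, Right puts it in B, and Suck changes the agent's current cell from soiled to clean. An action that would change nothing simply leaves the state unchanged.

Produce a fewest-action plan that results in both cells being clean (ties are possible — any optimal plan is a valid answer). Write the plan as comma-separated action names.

Suck, Left, Suck

1. Suck → (B; A:soiled, B:clean)
2. Left → (A; A:soiled, B:clean)
3. Suck → (A; A:clean, B:clean)
min 3: Suck B + move + Suck A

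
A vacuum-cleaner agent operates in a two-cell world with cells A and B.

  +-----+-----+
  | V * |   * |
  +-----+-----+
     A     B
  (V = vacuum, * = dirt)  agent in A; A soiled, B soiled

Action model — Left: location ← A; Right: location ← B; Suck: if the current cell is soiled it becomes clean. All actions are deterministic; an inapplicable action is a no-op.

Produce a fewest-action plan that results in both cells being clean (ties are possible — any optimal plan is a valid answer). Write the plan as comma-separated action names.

step 1/3 (Suck): (A; A:clean, B:soiled)
step 2/3 (Right): (B; A:clean, B:soiled)
step 3/3 (Suck): (B; A:clean, B:clean)
min 3: Suck A + move + Suck B

Suck, Right, Suck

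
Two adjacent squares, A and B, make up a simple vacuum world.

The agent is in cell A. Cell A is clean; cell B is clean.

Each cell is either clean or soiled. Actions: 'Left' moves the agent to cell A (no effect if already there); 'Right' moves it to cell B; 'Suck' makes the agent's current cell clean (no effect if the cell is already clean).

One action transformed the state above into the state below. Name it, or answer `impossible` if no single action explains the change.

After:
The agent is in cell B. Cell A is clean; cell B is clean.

try  Left: (A; A:clean, B:clean)
try Right: (B; A:clean, B:clean)  ← match
try  Suck: (A; A:clean, B:clean)

Right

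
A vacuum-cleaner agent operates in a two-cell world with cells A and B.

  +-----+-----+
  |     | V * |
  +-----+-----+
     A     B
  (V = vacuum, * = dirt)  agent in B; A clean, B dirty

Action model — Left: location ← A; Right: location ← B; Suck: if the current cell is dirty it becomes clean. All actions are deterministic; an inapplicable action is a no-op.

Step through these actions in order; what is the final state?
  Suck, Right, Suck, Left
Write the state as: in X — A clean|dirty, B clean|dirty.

in A — A clean, B clean

Suck (#1): in B — A clean, B clean
Right (#2): in B — A clean, B clean
Suck (#3): in B — A clean, B clean
Left (#4): in A — A clean, B clean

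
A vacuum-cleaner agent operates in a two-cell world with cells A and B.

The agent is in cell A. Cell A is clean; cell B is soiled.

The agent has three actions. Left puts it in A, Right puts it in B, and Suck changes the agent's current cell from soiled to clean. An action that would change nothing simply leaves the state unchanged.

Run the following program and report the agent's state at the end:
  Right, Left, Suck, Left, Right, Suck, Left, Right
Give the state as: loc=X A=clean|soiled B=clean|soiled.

loc=B A=clean B=clean

1. Right → loc=B A=clean B=soiled
2. Left → loc=A A=clean B=soiled
3. Suck → loc=A A=clean B=soiled
4. Left → loc=A A=clean B=soiled
5. Right → loc=B A=clean B=soiled
6. Suck → loc=B A=clean B=clean
7. Left → loc=A A=clean B=clean
8. Right → loc=B A=clean B=clean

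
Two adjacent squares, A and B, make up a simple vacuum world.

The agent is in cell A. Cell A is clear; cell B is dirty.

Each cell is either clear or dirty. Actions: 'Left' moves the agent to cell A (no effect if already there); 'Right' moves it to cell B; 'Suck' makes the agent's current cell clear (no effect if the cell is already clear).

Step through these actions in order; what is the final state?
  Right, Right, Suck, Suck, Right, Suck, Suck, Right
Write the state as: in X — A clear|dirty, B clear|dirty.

1. Right → in B — A clear, B dirty
2. Right → in B — A clear, B dirty
3. Suck → in B — A clear, B clear
4. Suck → in B — A clear, B clear
5. Right → in B — A clear, B clear
6. Suck → in B — A clear, B clear
7. Suck → in B — A clear, B clear
8. Right → in B — A clear, B clear

in B — A clear, B clear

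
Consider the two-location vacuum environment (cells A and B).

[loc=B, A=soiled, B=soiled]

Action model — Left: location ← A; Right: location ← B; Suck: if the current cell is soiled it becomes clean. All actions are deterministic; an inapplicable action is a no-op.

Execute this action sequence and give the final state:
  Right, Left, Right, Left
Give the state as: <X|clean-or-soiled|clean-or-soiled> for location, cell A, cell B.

1) do Right; now <B|soiled|soiled>
2) do Left; now <A|soiled|soiled>
3) do Right; now <B|soiled|soiled>
4) do Left; now <A|soiled|soiled>

<A|soiled|soiled>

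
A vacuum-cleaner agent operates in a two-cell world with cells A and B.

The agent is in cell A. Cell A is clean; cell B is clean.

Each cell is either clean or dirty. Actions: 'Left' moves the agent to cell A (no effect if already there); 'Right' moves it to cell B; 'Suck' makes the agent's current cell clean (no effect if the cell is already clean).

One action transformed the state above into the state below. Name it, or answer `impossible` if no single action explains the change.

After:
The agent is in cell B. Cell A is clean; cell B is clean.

try  Left: (A; A:clean, B:clean)
try Right: (B; A:clean, B:clean)  ← match
try  Suck: (A; A:clean, B:clean)

Right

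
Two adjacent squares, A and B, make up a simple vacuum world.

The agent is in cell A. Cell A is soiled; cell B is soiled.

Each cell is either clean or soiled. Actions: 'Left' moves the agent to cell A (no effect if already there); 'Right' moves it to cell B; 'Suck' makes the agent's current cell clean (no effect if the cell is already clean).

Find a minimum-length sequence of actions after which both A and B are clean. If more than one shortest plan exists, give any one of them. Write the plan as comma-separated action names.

Suck, Right, Suck

step 1/3 (Suck): in A — A clean, B soiled
step 2/3 (Right): in B — A clean, B soiled
step 3/3 (Suck): in B — A clean, B clean
min 3: Suck A + move + Suck B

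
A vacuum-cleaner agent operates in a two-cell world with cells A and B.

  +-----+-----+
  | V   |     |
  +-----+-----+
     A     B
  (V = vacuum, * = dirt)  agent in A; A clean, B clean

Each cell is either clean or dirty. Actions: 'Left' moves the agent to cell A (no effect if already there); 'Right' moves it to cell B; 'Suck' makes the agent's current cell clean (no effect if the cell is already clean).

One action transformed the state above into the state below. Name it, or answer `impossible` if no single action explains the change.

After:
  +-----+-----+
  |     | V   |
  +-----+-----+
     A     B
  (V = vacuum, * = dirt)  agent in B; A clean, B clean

Right

try  Left: <A|clean|clean>
try Right: <B|clean|clean>  ← match
try  Suck: <A|clean|clean>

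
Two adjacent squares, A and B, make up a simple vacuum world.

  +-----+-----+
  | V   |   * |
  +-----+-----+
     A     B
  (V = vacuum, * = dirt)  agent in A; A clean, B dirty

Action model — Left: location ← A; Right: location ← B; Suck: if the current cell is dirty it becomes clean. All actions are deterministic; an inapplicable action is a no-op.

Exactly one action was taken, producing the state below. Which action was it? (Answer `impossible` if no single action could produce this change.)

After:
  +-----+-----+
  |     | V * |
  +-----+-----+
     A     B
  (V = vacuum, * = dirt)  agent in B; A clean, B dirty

Right

try  Left: (A; A:clean, B:dirty)
try Right: (B; A:clean, B:dirty)  ← match
try  Suck: (A; A:clean, B:dirty)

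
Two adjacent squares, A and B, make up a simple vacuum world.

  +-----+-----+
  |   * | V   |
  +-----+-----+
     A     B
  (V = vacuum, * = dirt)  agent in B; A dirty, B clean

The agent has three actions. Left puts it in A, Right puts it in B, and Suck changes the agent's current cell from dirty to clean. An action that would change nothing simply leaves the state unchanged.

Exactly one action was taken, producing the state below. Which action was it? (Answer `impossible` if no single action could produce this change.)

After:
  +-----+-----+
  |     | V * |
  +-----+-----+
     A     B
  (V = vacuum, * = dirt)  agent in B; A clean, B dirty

try  Left: loc=A A=dirty B=clean
try Right: loc=B A=dirty B=clean
try  Suck: loc=B A=dirty B=clean
no single action produces the after-state

impossible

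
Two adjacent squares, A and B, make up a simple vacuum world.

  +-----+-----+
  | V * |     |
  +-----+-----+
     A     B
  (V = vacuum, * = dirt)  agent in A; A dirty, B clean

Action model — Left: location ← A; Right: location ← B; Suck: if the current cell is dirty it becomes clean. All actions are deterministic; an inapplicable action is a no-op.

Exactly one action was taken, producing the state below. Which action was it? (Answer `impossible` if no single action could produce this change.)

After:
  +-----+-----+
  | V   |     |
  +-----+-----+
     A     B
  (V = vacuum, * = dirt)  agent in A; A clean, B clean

Suck

try  Left: <A|dirty|clean>
try Right: <B|dirty|clean>
try  Suck: <A|clean|clean>  ← match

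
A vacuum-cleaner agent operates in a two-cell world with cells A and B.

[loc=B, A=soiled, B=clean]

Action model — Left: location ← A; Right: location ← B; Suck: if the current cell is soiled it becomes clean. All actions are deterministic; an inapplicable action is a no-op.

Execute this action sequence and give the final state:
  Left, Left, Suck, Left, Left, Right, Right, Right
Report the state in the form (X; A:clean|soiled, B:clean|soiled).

t=1 Left ⇒ (A; A:soiled, B:clean)
t=2 Left ⇒ (A; A:soiled, B:clean)
t=3 Suck ⇒ (A; A:clean, B:clean)
t=4 Left ⇒ (A; A:clean, B:clean)
t=5 Left ⇒ (A; A:clean, B:clean)
t=6 Right ⇒ (B; A:clean, B:clean)
t=7 Right ⇒ (B; A:clean, B:clean)
t=8 Right ⇒ (B; A:clean, B:clean)

(B; A:clean, B:clean)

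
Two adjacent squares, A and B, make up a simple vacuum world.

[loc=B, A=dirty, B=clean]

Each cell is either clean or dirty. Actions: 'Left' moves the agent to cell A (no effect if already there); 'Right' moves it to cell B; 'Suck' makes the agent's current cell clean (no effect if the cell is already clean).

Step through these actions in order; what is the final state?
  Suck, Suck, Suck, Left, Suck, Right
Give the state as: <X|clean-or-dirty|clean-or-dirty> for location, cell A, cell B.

<B|clean|clean>

[1] after Suck: <B|dirty|clean>
[2] after Suck: <B|dirty|clean>
[3] after Suck: <B|dirty|clean>
[4] after Left: <A|dirty|clean>
[5] after Suck: <A|clean|clean>
[6] after Right: <B|clean|clean>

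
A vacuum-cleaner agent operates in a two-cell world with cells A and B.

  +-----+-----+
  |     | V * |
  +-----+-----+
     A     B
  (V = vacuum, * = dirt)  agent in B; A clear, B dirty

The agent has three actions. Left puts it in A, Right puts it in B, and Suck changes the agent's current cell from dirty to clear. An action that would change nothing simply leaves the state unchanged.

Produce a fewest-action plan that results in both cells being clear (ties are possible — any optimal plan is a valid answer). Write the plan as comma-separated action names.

Suck

1) do Suck; now in B — A clear, B clear
min 1: B is dirty, one Suck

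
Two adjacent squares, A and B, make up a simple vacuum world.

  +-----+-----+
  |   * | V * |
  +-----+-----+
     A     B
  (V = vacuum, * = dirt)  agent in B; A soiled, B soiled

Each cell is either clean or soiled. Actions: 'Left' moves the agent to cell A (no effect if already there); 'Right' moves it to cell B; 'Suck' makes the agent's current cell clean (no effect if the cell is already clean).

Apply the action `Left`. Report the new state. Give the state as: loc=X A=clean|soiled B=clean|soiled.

start: loc=B A=soiled B=soiled
t=1 Left ⇒ loc=A A=soiled B=soiled

loc=A A=soiled B=soiled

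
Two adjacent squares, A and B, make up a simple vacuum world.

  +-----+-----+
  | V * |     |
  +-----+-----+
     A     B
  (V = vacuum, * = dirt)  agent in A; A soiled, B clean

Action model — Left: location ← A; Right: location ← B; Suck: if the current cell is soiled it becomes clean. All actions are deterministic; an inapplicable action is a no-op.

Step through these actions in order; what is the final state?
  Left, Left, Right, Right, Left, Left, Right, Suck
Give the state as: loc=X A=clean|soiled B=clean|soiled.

loc=B A=soiled B=clean

1. Left → loc=A A=soiled B=clean
2. Left → loc=A A=soiled B=clean
3. Right → loc=B A=soiled B=clean
4. Right → loc=B A=soiled B=clean
5. Left → loc=A A=soiled B=clean
6. Left → loc=A A=soiled B=clean
7. Right → loc=B A=soiled B=clean
8. Suck → loc=B A=soiled B=clean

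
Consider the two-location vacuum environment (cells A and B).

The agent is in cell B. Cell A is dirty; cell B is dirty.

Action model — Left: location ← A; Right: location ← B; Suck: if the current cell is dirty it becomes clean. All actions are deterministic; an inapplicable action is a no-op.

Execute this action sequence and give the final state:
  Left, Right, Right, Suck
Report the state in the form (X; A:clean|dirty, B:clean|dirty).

1. Left → (A; A:dirty, B:dirty)
2. Right → (B; A:dirty, B:dirty)
3. Right → (B; A:dirty, B:dirty)
4. Suck → (B; A:dirty, B:clean)

(B; A:dirty, B:clean)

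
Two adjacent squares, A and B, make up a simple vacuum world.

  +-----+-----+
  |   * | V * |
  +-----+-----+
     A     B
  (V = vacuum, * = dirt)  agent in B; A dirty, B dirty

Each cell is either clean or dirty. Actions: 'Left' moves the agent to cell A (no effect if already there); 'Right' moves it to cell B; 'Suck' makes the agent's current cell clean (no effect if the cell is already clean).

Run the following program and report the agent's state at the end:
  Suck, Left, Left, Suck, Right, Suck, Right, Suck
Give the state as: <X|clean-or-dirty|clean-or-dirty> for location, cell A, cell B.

<B|clean|clean>

1. Suck → <B|dirty|clean>
2. Left → <A|dirty|clean>
3. Left → <A|dirty|clean>
4. Suck → <A|clean|clean>
5. Right → <B|clean|clean>
6. Suck → <B|clean|clean>
7. Right → <B|clean|clean>
8. Suck → <B|clean|clean>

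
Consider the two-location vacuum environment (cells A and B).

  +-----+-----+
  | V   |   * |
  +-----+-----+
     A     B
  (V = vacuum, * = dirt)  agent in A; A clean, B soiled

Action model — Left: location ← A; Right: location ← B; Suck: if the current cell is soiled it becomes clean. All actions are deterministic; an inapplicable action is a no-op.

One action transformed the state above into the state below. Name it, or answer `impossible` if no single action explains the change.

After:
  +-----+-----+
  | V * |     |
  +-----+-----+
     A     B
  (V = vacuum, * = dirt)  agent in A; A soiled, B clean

impossible

try  Left: loc=A A=clean B=soiled
try Right: loc=B A=clean B=soiled
try  Suck: loc=A A=clean B=soiled
no single action produces the after-state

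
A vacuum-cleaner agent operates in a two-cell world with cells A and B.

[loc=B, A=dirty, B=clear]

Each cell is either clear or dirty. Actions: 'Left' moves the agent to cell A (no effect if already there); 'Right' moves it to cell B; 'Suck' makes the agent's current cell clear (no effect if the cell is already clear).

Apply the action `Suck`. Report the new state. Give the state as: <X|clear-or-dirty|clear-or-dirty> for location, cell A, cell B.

<B|dirty|clear>

start: <B|dirty|clear>
Suck (#1): <B|dirty|clear>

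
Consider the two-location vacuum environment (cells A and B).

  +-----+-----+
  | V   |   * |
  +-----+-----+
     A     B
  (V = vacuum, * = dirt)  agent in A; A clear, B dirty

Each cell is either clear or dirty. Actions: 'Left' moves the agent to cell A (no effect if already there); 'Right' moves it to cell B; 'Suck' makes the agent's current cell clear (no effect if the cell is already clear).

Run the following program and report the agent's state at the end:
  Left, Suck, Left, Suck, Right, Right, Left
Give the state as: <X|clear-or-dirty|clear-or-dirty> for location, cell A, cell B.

step 1/7 (Left): <A|clear|dirty>
step 2/7 (Suck): <A|clear|dirty>
step 3/7 (Left): <A|clear|dirty>
step 4/7 (Suck): <A|clear|dirty>
step 5/7 (Right): <B|clear|dirty>
step 6/7 (Right): <B|clear|dirty>
step 7/7 (Left): <A|clear|dirty>

<A|clear|dirty>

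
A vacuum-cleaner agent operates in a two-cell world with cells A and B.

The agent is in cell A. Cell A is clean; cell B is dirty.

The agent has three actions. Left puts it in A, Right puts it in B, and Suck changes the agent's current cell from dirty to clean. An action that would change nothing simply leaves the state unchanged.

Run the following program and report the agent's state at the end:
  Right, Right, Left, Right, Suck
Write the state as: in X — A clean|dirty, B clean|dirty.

in B — A clean, B clean

t=1 Right ⇒ in B — A clean, B dirty
t=2 Right ⇒ in B — A clean, B dirty
t=3 Left ⇒ in A — A clean, B dirty
t=4 Right ⇒ in B — A clean, B dirty
t=5 Suck ⇒ in B — A clean, B clean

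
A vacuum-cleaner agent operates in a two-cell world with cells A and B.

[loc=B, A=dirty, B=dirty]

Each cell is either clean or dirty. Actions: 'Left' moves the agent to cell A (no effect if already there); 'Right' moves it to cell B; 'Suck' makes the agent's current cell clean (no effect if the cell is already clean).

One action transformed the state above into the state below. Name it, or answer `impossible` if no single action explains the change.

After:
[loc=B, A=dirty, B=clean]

Suck

try  Left: in A — A dirty, B dirty
try Right: in B — A dirty, B dirty
try  Suck: in B — A dirty, B clean  ← match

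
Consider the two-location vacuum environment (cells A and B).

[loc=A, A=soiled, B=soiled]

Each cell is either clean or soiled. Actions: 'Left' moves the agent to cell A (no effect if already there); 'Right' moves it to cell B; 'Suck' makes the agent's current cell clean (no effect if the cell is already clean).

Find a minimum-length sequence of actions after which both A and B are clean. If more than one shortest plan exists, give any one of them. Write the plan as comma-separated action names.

Suck, Right, Suck

Suck (#1): loc=A A=clean B=soiled
Right (#2): loc=B A=clean B=soiled
Suck (#3): loc=B A=clean B=clean
min 3: Suck A + move + Suck B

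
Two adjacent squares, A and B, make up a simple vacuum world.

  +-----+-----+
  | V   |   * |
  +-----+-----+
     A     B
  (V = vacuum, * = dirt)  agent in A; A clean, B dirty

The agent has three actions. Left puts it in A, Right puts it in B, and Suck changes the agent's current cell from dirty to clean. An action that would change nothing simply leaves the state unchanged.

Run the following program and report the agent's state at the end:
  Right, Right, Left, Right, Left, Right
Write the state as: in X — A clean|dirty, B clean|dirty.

in B — A clean, B dirty

t=1 Right ⇒ in B — A clean, B dirty
t=2 Right ⇒ in B — A clean, B dirty
t=3 Left ⇒ in A — A clean, B dirty
t=4 Right ⇒ in B — A clean, B dirty
t=5 Left ⇒ in A — A clean, B dirty
t=6 Right ⇒ in B — A clean, B dirty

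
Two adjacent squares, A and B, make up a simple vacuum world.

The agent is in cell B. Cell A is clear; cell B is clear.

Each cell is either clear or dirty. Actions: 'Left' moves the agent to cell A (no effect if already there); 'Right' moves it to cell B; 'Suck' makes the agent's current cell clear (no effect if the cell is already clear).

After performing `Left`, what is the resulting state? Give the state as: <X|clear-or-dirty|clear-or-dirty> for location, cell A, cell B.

<A|clear|clear>

start: <B|clear|clear>
Left (#1): <A|clear|clear>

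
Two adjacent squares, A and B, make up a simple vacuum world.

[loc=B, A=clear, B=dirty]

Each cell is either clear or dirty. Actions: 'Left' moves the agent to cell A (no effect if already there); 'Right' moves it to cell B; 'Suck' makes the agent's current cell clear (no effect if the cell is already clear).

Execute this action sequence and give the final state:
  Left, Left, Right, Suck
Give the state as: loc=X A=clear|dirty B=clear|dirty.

[1] after Left: loc=A A=clear B=dirty
[2] after Left: loc=A A=clear B=dirty
[3] after Right: loc=B A=clear B=dirty
[4] after Suck: loc=B A=clear B=clear

loc=B A=clear B=clear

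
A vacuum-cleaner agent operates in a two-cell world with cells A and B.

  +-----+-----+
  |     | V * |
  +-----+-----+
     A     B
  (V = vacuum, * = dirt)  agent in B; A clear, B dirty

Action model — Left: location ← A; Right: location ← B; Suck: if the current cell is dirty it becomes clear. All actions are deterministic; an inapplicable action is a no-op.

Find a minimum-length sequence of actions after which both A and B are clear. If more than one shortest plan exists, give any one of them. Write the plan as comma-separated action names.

Suck

1. Suck → in B — A clear, B clear
min 1: B is dirty, one Suck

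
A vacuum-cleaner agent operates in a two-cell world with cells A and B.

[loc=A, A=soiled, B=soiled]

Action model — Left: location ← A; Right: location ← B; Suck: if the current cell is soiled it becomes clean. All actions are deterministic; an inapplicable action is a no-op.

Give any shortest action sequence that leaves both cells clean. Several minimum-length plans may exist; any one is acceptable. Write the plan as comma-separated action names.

Suck, Right, Suck

step 1/3 (Suck): (A; A:clean, B:soiled)
step 2/3 (Right): (B; A:clean, B:soiled)
step 3/3 (Suck): (B; A:clean, B:clean)
min 3: Suck A + move + Suck B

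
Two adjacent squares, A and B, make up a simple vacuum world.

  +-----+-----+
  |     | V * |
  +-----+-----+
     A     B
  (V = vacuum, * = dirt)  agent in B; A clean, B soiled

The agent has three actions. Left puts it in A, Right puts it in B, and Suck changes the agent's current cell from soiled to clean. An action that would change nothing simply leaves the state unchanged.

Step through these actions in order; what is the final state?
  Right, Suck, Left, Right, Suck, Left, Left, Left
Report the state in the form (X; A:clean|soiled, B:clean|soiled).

(A; A:clean, B:clean)

step 1/8 (Right): (B; A:clean, B:soiled)
step 2/8 (Suck): (B; A:clean, B:clean)
step 3/8 (Left): (A; A:clean, B:clean)
step 4/8 (Right): (B; A:clean, B:clean)
step 5/8 (Suck): (B; A:clean, B:clean)
step 6/8 (Left): (A; A:clean, B:clean)
step 7/8 (Left): (A; A:clean, B:clean)
step 8/8 (Left): (A; A:clean, B:clean)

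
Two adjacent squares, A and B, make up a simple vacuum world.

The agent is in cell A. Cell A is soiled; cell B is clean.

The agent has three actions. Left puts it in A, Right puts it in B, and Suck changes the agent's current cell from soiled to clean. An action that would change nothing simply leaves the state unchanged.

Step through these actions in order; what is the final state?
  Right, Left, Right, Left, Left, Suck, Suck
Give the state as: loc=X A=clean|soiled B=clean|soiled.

loc=A A=clean B=clean

1. Right → loc=B A=soiled B=clean
2. Left → loc=A A=soiled B=clean
3. Right → loc=B A=soiled B=clean
4. Left → loc=A A=soiled B=clean
5. Left → loc=A A=soiled B=clean
6. Suck → loc=A A=clean B=clean
7. Suck → loc=A A=clean B=clean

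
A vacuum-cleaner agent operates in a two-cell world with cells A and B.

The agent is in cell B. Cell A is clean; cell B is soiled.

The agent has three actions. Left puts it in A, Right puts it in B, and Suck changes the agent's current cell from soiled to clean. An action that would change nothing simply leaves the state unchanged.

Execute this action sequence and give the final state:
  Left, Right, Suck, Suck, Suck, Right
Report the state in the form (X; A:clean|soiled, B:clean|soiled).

(B; A:clean, B:clean)

step 1/6 (Left): (A; A:clean, B:soiled)
step 2/6 (Right): (B; A:clean, B:soiled)
step 3/6 (Suck): (B; A:clean, B:clean)
step 4/6 (Suck): (B; A:clean, B:clean)
step 5/6 (Suck): (B; A:clean, B:clean)
step 6/6 (Right): (B; A:clean, B:clean)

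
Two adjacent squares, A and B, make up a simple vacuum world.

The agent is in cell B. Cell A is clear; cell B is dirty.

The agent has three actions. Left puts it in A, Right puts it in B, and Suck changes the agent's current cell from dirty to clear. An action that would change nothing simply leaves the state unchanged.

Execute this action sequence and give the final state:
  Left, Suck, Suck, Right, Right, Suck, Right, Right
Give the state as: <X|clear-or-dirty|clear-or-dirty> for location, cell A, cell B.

<B|clear|clear>

[1] after Left: <A|clear|dirty>
[2] after Suck: <A|clear|dirty>
[3] after Suck: <A|clear|dirty>
[4] after Right: <B|clear|dirty>
[5] after Right: <B|clear|dirty>
[6] after Suck: <B|clear|clear>
[7] after Right: <B|clear|clear>
[8] after Right: <B|clear|clear>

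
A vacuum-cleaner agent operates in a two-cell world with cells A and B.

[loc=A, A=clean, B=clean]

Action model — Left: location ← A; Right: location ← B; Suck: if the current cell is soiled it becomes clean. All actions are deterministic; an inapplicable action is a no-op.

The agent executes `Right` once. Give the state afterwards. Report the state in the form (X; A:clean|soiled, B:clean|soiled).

start: (A; A:clean, B:clean)
1) do Right; now (B; A:clean, B:clean)

(B; A:clean, B:clean)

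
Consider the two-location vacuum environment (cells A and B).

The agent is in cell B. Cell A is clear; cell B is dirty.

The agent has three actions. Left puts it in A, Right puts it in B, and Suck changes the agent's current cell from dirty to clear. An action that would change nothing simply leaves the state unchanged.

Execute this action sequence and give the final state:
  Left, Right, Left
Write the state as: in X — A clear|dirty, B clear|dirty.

in A — A clear, B dirty

step 1/3 (Left): in A — A clear, B dirty
step 2/3 (Right): in B — A clear, B dirty
step 3/3 (Left): in A — A clear, B dirty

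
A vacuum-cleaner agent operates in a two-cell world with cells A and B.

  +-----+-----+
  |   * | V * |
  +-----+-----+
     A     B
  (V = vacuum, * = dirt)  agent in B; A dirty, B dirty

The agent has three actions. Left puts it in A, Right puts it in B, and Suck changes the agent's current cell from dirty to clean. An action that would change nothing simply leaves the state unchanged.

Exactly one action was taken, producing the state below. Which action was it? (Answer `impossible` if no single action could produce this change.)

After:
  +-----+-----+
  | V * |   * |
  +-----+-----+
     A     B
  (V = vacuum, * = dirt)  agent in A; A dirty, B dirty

Left

try  Left: (A; A:dirty, B:dirty)  ← match
try Right: (B; A:dirty, B:dirty)
try  Suck: (B; A:dirty, B:clean)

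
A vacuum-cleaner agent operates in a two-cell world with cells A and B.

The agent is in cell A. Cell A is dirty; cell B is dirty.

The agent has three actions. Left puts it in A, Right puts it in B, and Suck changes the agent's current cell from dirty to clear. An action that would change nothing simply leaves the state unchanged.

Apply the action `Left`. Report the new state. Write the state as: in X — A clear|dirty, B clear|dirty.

start: in A — A dirty, B dirty
[1] after Left: in A — A dirty, B dirty

in A — A dirty, B dirty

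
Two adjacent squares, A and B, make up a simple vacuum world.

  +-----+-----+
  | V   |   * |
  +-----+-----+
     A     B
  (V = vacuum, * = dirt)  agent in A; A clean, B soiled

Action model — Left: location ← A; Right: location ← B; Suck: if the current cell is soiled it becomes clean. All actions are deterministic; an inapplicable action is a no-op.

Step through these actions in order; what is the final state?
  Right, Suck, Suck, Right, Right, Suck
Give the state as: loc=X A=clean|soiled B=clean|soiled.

Right (#1): loc=B A=clean B=soiled
Suck (#2): loc=B A=clean B=clean
Suck (#3): loc=B A=clean B=clean
Right (#4): loc=B A=clean B=clean
Right (#5): loc=B A=clean B=clean
Suck (#6): loc=B A=clean B=clean

loc=B A=clean B=clean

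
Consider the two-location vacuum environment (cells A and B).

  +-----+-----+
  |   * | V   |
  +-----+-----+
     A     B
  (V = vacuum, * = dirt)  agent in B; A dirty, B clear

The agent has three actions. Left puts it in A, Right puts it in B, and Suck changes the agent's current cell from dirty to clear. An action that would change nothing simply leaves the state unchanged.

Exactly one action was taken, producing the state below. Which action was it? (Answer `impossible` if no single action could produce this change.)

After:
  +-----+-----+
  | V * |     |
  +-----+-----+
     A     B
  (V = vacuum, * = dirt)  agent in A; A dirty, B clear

Left

try  Left: <A|dirty|clear>  ← match
try Right: <B|dirty|clear>
try  Suck: <B|dirty|clear>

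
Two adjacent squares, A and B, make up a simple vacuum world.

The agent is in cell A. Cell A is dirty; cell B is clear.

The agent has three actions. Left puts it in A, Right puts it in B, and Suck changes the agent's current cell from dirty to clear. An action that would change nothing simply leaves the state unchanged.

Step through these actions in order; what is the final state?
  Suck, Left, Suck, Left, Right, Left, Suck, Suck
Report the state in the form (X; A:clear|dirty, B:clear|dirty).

t=1 Suck ⇒ (A; A:clear, B:clear)
t=2 Left ⇒ (A; A:clear, B:clear)
t=3 Suck ⇒ (A; A:clear, B:clear)
t=4 Left ⇒ (A; A:clear, B:clear)
t=5 Right ⇒ (B; A:clear, B:clear)
t=6 Left ⇒ (A; A:clear, B:clear)
t=7 Suck ⇒ (A; A:clear, B:clear)
t=8 Suck ⇒ (A; A:clear, B:clear)

(A; A:clear, B:clear)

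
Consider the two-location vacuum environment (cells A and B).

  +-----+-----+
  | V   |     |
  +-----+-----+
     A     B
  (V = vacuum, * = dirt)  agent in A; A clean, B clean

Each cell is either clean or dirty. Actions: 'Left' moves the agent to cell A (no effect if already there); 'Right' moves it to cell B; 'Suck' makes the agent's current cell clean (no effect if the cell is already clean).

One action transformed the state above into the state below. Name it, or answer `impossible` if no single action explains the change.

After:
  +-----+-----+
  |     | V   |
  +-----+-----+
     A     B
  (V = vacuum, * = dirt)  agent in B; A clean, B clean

try  Left: in A — A clean, B clean
try Right: in B — A clean, B clean  ← match
try  Suck: in A — A clean, B clean

Right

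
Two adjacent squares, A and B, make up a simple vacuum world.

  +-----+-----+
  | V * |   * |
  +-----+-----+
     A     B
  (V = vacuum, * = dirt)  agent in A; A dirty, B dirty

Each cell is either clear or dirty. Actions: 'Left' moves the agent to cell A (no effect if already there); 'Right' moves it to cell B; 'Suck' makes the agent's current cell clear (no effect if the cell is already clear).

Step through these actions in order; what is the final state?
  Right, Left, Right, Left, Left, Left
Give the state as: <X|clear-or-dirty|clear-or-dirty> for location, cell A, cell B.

1. Right → <B|dirty|dirty>
2. Left → <A|dirty|dirty>
3. Right → <B|dirty|dirty>
4. Left → <A|dirty|dirty>
5. Left → <A|dirty|dirty>
6. Left → <A|dirty|dirty>

<A|dirty|dirty>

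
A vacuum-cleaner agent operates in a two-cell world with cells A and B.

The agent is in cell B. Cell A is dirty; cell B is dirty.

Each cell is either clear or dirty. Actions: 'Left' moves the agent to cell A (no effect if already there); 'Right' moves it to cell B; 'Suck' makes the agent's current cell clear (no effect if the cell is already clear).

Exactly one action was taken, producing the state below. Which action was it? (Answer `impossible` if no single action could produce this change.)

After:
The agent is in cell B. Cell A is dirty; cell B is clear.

Suck

try  Left: (A; A:dirty, B:dirty)
try Right: (B; A:dirty, B:dirty)
try  Suck: (B; A:dirty, B:clear)  ← match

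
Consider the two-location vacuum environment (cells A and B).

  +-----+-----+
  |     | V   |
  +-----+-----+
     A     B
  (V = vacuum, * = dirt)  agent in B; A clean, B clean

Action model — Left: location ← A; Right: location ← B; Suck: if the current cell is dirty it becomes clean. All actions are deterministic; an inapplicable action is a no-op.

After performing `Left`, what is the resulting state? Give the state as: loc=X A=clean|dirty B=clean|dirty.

loc=A A=clean B=clean

start: loc=B A=clean B=clean
[1] after Left: loc=A A=clean B=clean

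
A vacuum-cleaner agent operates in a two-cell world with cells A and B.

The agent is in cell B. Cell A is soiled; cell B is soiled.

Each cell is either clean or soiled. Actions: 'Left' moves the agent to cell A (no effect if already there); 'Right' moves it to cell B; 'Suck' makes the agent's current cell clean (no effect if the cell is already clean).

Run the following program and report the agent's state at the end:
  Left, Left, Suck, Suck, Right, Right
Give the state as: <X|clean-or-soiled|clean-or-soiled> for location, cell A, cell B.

<B|clean|soiled>

[1] after Left: <A|soiled|soiled>
[2] after Left: <A|soiled|soiled>
[3] after Suck: <A|clean|soiled>
[4] after Suck: <A|clean|soiled>
[5] after Right: <B|clean|soiled>
[6] after Right: <B|clean|soiled>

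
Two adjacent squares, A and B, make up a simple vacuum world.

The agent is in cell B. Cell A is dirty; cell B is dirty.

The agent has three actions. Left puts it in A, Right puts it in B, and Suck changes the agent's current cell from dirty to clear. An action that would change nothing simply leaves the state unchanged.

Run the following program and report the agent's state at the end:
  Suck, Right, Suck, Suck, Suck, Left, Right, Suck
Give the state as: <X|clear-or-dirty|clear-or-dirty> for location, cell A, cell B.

<B|dirty|clear>

1) do Suck; now <B|dirty|clear>
2) do Right; now <B|dirty|clear>
3) do Suck; now <B|dirty|clear>
4) do Suck; now <B|dirty|clear>
5) do Suck; now <B|dirty|clear>
6) do Left; now <A|dirty|clear>
7) do Right; now <B|dirty|clear>
8) do Suck; now <B|dirty|clear>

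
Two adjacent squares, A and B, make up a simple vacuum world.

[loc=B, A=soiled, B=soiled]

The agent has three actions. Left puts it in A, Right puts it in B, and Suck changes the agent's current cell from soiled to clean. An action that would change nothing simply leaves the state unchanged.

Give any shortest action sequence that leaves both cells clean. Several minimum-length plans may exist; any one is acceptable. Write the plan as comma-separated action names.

1. Suck → (B; A:soiled, B:clean)
2. Left → (A; A:soiled, B:clean)
3. Suck → (A; A:clean, B:clean)
min 3: Suck B + move + Suck A

Suck, Left, Suck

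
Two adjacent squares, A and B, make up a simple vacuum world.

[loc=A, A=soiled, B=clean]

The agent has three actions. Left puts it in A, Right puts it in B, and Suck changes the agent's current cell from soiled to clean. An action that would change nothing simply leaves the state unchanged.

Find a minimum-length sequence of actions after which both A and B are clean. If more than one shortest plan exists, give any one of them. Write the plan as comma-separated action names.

Suck

[1] after Suck: <A|clean|clean>
min 1: A is soiled, one Suck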